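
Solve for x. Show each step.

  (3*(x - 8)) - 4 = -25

Step 1. [(3*(x - 8)) - 4 = -25] peel the -4: add 4 from each side, so sub: 3*(x - 8) = -21.
Step 2. [3*(x - 8) = -21] LHS = 3·(…); ÷3 both sides. So div: x - 8 = -7.
Step 3. [x - 8 = -7] peel the -8: add 8 from each side ⇒ sub: x = 1.

Answer: x ∈ {1}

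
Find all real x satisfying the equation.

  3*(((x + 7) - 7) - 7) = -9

Step 1. [3*(((x + 7) - 7) - 7) = -9] 3 out front; divide by 3, so div: ((x + 7) - 7) - 7 = -3.
Step 2. [((x + 7) - 7) - 7 = -3] 7 comes off first (add 7). So sub: (x + 7) - 7 = 4.
Step 3. [(x + 7) - 7 = 4] peel the -7: add 7 from each side ⇒ sub: x + 7 = 11.
Step 4. [x + 7 = 11] the outer +7 inverts by subtracting 7, so sub: x = 4.

Answer: x ∈ {4}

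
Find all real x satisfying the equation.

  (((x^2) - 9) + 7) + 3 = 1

Step 1. [(((x^2) - 9) + 7) + 3 = 1] the outer +3 inverts by subtracting 3. So sub: ((x^2) - 9) + 7 = -2.
Step 2. [((x^2) - 9) + 7 = -2] peel the +7: subtract 7 from each side ⇒ sub: (x^2) - 9 = -9.
Step 3. [(x^2) - 9 = -9] 9 comes off first (add 9), so sub: x^2 = 0.
Step 4. [x^2 = 0] LHS squared, RHS 0 ≥ 0: apply √ (±), so sqrt: x = 0.

Answer: x ∈ {0}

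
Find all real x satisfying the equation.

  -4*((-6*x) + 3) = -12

Step 1. [-4*((-6*x) + 3) = -12] -4·(inner) — divide through by -4. So div: (-6*x) + 3 = 3.
Step 2. [(-6*x) + 3 = 3] peel the +3: subtract 3 from each side. So sub: -6*x = 0.
Step 3. [-6*x = 0] divide by the outer -6. So div: x = 0.

Answer: x ∈ {0}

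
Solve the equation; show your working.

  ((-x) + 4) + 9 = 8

Step 1. [((-x) + 4) + 9 = 8] the outer +9 inverts by subtracting 9 ⇒ sub: (-x) + 4 = -1.
Step 2. [(-x) + 4 = -1] the outer +4 inverts by subtracting 4 ⇒ sub: -x = -5.
Step 3. [-x = -5] LHS negated; negate both sides, so neg: x = 5.

Answer: x ∈ {5}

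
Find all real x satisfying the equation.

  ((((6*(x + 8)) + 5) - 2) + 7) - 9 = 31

Step 1. [((((6*(x + 8)) + 5) - 2) + 7) - 9 = 31] 9 comes off first (add 9) ⇒ sub: (((6*(x + 8)) + 5) - 2) + 7 = 40.
Step 2. [(((6*(x + 8)) + 5) - 2) + 7 = 40] +7 is outermost — subtract 7 both sides. So sub: ((6*(x + 8)) + 5) - 2 = 33.
Step 3. [((6*(x + 8)) + 5) - 2 = 33] the outer -2 inverts by adding 2. So sub: (6*(x + 8)) + 5 = 35.
Step 4. [(6*(x + 8)) + 5 = 35] 5 comes off first (subtract 5). So sub: 6*(x + 8) = 30.
Step 5. [6*(x + 8) = 30] 6 out front; divide by 6, so div: x + 8 = 5.
Step 6. [x + 8 = 5] 8 comes off first (subtract 8) ⇒ sub: x = -3.

Answer: x ∈ {-3}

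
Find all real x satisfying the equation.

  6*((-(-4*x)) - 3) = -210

Step 1. [6*((-(-4*x)) - 3) = -210] 6 out front; divide by 6. So div: (-(-4*x)) - 3 = -35.
Step 2. [(-(-4*x)) - 3 = -35] -3 is outermost — add 3 both sides, so sub: -(-4*x) = -32.
Step 3. [-(-4*x) = -32] leading − — multiply by −1. So neg: -4*x = 32.
Step 4. [-4*x = 32] LHS = -4·(…); ÷-4 both sides ⇒ div: x = -8.

Answer: x ∈ {-8}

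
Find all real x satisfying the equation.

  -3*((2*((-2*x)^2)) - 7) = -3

Step 1. [-3*((2*((-2*x)^2)) - 7) = -3] divide by the outer -3, so div: (2*((-2*x)^2)) - 7 = 1.
Step 2. [(2*((-2*x)^2)) - 7 = 1] 7 comes off first (add 7). So sub: 2*((-2*x)^2) = 8.
Step 3. [2*((-2*x)^2) = 8] leading coefficient 2: divide by 2 ⇒ div: (-2*x)^2 = 4.
Step 4. [(-2*x)^2 = 4] √ both sides: 4 ≥ 0 gives two branches, so sqrt: -2*x = 2 or -2.
Step 5. [-2*x = 2 or -2] LHS = -2·(…); ÷-2 both sides ⇒ div: x = -1 or 1.

Answer: x ∈ {-1, 1}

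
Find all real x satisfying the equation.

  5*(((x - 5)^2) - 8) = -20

Step 1. [5*(((x - 5)^2) - 8) = -20] 5 out front; divide by 5 ⇒ div: ((x - 5)^2) - 8 = -4.
Step 2. [((x - 5)^2) - 8 = -4] the outer -8 inverts by adding 8 ⇒ sub: (x - 5)^2 = 4.
Step 3. [(x - 5)^2 = 4] √ both sides: 4 ≥ 0 gives two branches ⇒ sqrt: x - 5 = 2 or -2.
Step 4. [x - 5 = 2 or -2] the outer -5 inverts by adding 5. So sub: x = 7 or 3.

Answer: x ∈ {3, 7}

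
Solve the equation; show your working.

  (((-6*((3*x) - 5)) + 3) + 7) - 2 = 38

Step 1. [(((-6*((3*x) - 5)) + 3) + 7) - 2 = 38] the outer -2 inverts by adding 2 ⇒ sub: ((-6*((3*x) - 5)) + 3) + 7 = 40.
Step 2. [((-6*((3*x) - 5)) + 3) + 7 = 40] 7 comes off first (subtract 7), so sub: (-6*((3*x) - 5)) + 3 = 33.
Step 3. [(-6*((3*x) - 5)) + 3 = 33] subtract 3: x sits inside (… + 3) ⇒ sub: -6*((3*x) - 5) = 30.
Step 4. [-6*((3*x) - 5) = 30] leading coefficient -6: divide by -6 ⇒ div: (3*x) - 5 = -5.
Step 5. [(3*x) - 5 = -5] add 5: x sits inside (… - 5). So sub: 3*x = 0.
Step 6. [3*x = 0] 3 out front; divide by 3 ⇒ div: x = 0.

Answer: x ∈ {0}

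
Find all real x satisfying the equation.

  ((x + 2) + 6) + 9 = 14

Step 1. [((x + 2) + 6) + 9 = 14] peel the +9: subtract 9 from each side. So sub: (x + 2) + 6 = 5.
Step 2. [(x + 2) + 6 = 5] +6 is outermost — subtract 6 both sides ⇒ sub: x + 2 = -1.
Step 3. [x + 2 = -1] +2 is outermost — subtract 2 both sides, so sub: x = -3.

Answer: x ∈ {-3}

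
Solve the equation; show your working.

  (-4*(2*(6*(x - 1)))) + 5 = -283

Step 1. [(-4*(2*(6*(x - 1)))) + 5 = -283] peel the +5: subtract 5 from each side. So sub: -4*(2*(6*(x - 1))) = -288.
Step 2. [-4*(2*(6*(x - 1))) = -288] -4 out front; divide by -4. So div: 2*(6*(x - 1)) = 72.
Step 3. [2*(6*(x - 1)) = 72] LHS = 2·(…); ÷2 both sides. So div: 6*(x - 1) = 36.
Step 4. [6*(x - 1) = 36] leading coefficient 6: divide by 6. So div: x - 1 = 6.
Step 5. [x - 1 = 6] add 1: x sits inside (… - 1). So sub: x = 7.

Answer: x ∈ {7}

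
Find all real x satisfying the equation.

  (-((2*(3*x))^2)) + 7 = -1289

Step 1. [(-((2*(3*x))^2)) + 7 = -1289] subtract 7: x sits inside (… + 7), so sub: -((2*(3*x))^2) = -1296.
Step 2. [-((2*(3*x))^2) = -1296] leading − — multiply by −1, so neg: (2*(3*x))^2 = 1296.
Step 3. [(2*(3*x))^2 = 1296] √ both sides: 1296 ≥ 0 gives two branches ⇒ sqrt: 2*(3*x) = 36 or -36.
Step 4. [2*(3*x) = 36 or -36] 2 out front; divide by 2 ⇒ div: 3*x = 18 or -18.
Step 5. [3*x = 18 or -18] divide by the outer 3. So div: x = 6 or -6.

Answer: x ∈ {-6, 6}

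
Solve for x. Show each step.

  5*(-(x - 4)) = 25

Step 1. [5*(-(x - 4)) = 25] 5 out front; divide by 5 ⇒ div: -(x - 4) = 5.
Step 2. [-(x - 4) = 5] leading − — multiply by −1, so neg: x - 4 = -5.
Step 3. [x - 4 = -5] the outer -4 inverts by adding 4. So sub: x = -1.

Answer: x ∈ {-1}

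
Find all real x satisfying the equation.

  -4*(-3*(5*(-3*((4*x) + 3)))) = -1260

Step 1. [-4*(-3*(5*(-3*((4*x) + 3)))) = -1260] LHS = -4·(…); ÷-4 both sides. So div: -3*(5*(-3*((4*x) + 3))) = 315.
Step 2. [-3*(5*(-3*((4*x) + 3))) = 315] divide by the outer -3, so div: 5*(-3*((4*x) + 3)) = -105.
Step 3. [5*(-3*((4*x) + 3)) = -105] divide by the outer 5, so div: -3*((4*x) + 3) = -21.
Step 4. [-3*((4*x) + 3) = -21] LHS = -3·(…); ÷-3 both sides, so div: (4*x) + 3 = 7.
Step 5. [(4*x) + 3 = 7] peel the +3: subtract 3 from each side. So sub: 4*x = 4.
Step 6. [4*x = 4] divide by the outer 4. So div: x = 1.

Answer: x ∈ {1}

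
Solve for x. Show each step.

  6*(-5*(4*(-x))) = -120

Step 1. [6*(-5*(4*(-x))) = -120] 6·(inner) — divide through by 6, so div: -5*(4*(-x)) = -20.
Step 2. [-5*(4*(-x)) = -20] divide by the outer -5 ⇒ div: 4*(-x) = 4.
Step 3. [4*(-x) = 4] 4·(inner) — divide through by 4 ⇒ div: -x = 1.
Step 4. [-x = 1] flip signs both sides, so neg: x = -1.

Answer: x ∈ {-1}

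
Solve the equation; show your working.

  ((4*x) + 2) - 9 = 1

Step 1. [((4*x) + 2) - 9 = 1] add 9: x sits inside (… - 9) ⇒ sub: (4*x) + 2 = 10.
Step 2. [(4*x) + 2 = 10] the outer +2 inverts by subtracting 2 ⇒ sub: 4*x = 8.
Step 3. [4*x = 8] leading coefficient 4: divide by 4. So div: x = 2.

Answer: x ∈ {2}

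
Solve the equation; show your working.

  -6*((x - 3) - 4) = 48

Step 1. [-6*((x - 3) - 4) = 48] leading coefficient -6: divide by -6. So div: (x - 3) - 4 = -8.
Step 2. [(x - 3) - 4 = -8] the outer -4 inverts by adding 4 ⇒ sub: x - 3 = -4.
Step 3. [x - 3 = -4] peel the -3: add 3 from each side. So sub: x = -1.

Answer: x ∈ {-1}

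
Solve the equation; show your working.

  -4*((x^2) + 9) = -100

Step 1. [-4*((x^2) + 9) = -100] LHS = -4·(…); ÷-4 both sides, so div: (x^2) + 9 = 25.
Step 2. [(x^2) + 9 = 25] the outer +9 inverts by subtracting 9, so sub: x^2 = 16.
Step 3. [x^2 = 16] √ both sides: 16 ≥ 0 gives two branches, so sqrt: x = 4 or -4.

Answer: x ∈ {-4, 4}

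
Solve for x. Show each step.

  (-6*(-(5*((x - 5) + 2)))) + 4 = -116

Step 1. [(-6*(-(5*((x - 5) + 2)))) + 4 = -116] 4 comes off first (subtract 4). So sub: -6*(-(5*((x - 5) + 2))) = -120.
Step 2. [-6*(-(5*((x - 5) + 2))) = -120] leading coefficient -6: divide by -6. So div: -(5*((x - 5) + 2)) = 20.
Step 3. [-(5*((x - 5) + 2)) = 20] leading − — multiply by −1, so neg: 5*((x - 5) + 2) = -20.
Step 4. [5*((x - 5) + 2) = -20] leading coefficient 5: divide by 5, so div: (x - 5) + 2 = -4.
Step 5. [(x - 5) + 2 = -4] peel the +2: subtract 2 from each side ⇒ sub: x - 5 = -6.
Step 6. [x - 5 = -6] the outer -5 inverts by adding 5, so sub: x = -1.

Answer: x ∈ {-1}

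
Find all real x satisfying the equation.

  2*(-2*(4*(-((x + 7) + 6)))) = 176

Step 1. [2*(-2*(4*(-((x + 7) + 6)))) = 176] 2 out front; divide by 2, so div: -2*(4*(-((x + 7) + 6))) = 88.
Step 2. [-2*(4*(-((x + 7) + 6))) = 88] -2 out front; divide by -2, so div: 4*(-((x + 7) + 6)) = -44.
Step 3. [4*(-((x + 7) + 6)) = -44] 4 out front; divide by 4 ⇒ div: -((x + 7) + 6) = -11.
Step 4. [-((x + 7) + 6) = -11] flip signs both sides, so neg: (x + 7) + 6 = 11.
Step 5. [(x + 7) + 6 = 11] the outer +6 inverts by subtracting 6, so sub: x + 7 = 5.
Step 6. [x + 7 = 5] peel the +7: subtract 7 from each side, so sub: x = -2.

Answer: x ∈ {-2}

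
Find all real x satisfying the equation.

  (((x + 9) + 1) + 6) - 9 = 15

Step 1. [(((x + 9) + 1) + 6) - 9 = 15] add 9: x sits inside (… - 9) ⇒ sub: ((x + 9) + 1) + 6 = 24.
Step 2. [((x + 9) + 1) + 6 = 24] the outer +6 inverts by subtracting 6 ⇒ sub: (x + 9) + 1 = 18.
Step 3. [(x + 9) + 1 = 18] 1 comes off first (subtract 1). So sub: x + 9 = 17.
Step 4. [x + 9 = 17] peel the +9: subtract 9 from each side. So sub: x = 8.

Answer: x ∈ {8}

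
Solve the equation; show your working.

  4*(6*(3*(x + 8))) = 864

Step 1. [4*(6*(3*(x + 8))) = 864] divide by the outer 4, so div: 6*(3*(x + 8)) = 216.
Step 2. [6*(3*(x + 8)) = 216] LHS = 6·(…); ÷6 both sides, so div: 3*(x + 8) = 36.
Step 3. [3*(x + 8) = 36] divide by the outer 3, so div: x + 8 = 12.
Step 4. [x + 8 = 12] 8 comes off first (subtract 8), so sub: x = 4.

Answer: x ∈ {4}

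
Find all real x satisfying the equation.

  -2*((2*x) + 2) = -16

Step 1. [-2*((2*x) + 2) = -16] divide by the outer -2 ⇒ div: (2*x) + 2 = 8.
Step 2. [(2*x) + 2 = 8] 2 comes off first (subtract 2). So sub: 2*x = 6.
Step 3. [2*x = 6] 2 out front; divide by 2, so div: x = 3.

Answer: x ∈ {3}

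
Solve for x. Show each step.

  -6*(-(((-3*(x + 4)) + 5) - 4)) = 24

Step 1. [-6*(-(((-3*(x + 4)) + 5) - 4)) = 24] LHS = -6·(…); ÷-6 both sides. So div: -(((-3*(x + 4)) + 5) - 4) = -4.
Step 2. [-(((-3*(x + 4)) + 5) - 4) = -4] flip signs both sides ⇒ neg: ((-3*(x + 4)) + 5) - 4 = 4.
Step 3. [((-3*(x + 4)) + 5) - 4 = 4] the outer -4 inverts by adding 4 ⇒ sub: (-3*(x + 4)) + 5 = 8.
Step 4. [(-3*(x + 4)) + 5 = 8] peel the +5: subtract 5 from each side, so sub: -3*(x + 4) = 3.
Step 5. [-3*(x + 4) = 3] divide by the outer -3 ⇒ div: x + 4 = -1.
Step 6. [x + 4 = -1] subtract 4: x sits inside (… + 4), so sub: x = -5.

Answer: x ∈ {-5}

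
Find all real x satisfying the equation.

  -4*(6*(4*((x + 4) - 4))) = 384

Step 1. [-4*(6*(4*((x + 4) - 4))) = 384] leading coefficient -4: divide by -4. So div: 6*(4*((x + 4) - 4)) = -96.
Step 2. [6*(4*((x + 4) - 4)) = -96] divide by the outer 6, so div: 4*((x + 4) - 4) = -16.
Step 3. [4*((x + 4) - 4) = -16] 4·(inner) — divide through by 4. So div: (x + 4) - 4 = -4.
Step 4. [(x + 4) - 4 = -4] -4 is outermost — add 4 both sides, so sub: x + 4 = 0.
Step 5. [x + 4 = 0] subtract 4: x sits inside (… + 4), so sub: x = -4.

Answer: x ∈ {-4}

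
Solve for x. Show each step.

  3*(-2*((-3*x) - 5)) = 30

Step 1. [3*(-2*((-3*x) - 5)) = 30] leading coefficient 3: divide by 3. So div: -2*((-3*x) - 5) = 10.
Step 2. [-2*((-3*x) - 5) = 10] LHS = -2·(…); ÷-2 both sides. So div: (-3*x) - 5 = -5.
Step 3. [(-3*x) - 5 = -5] add 5: x sits inside (… - 5) ⇒ sub: -3*x = 0.
Step 4. [-3*x = 0] divide by the outer -3, so div: x = 0.

Answer: x ∈ {0}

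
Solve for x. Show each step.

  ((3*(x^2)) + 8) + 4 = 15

Step 1. [((3*(x^2)) + 8) + 4 = 15] peel the +4: subtract 4 from each side. So sub: (3*(x^2)) + 8 = 11.
Step 2. [(3*(x^2)) + 8 = 11] +8 is outermost — subtract 8 both sides, so sub: 3*(x^2) = 3.
Step 3. [3*(x^2) = 3] divide by the outer 3, so div: x^2 = 1.
Step 4. [x^2 = 1] √ both sides: 1 ≥ 0 gives two branches ⇒ sqrt: x = 1 or -1.

Answer: x ∈ {-1, 1}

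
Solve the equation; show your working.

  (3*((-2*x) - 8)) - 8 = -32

Step 1. [(3*((-2*x) - 8)) - 8 = -32] the outer -8 inverts by adding 8. So sub: 3*((-2*x) - 8) = -24.
Step 2. [3*((-2*x) - 8) = -24] 3 out front; divide by 3. So div: (-2*x) - 8 = -8.
Step 3. [(-2*x) - 8 = -8] -2 | LHS and -2 | -8: pull -2 out. So factor: x + 4 = 4.
Step 4. [x + 4 = 4] 4 comes off first (subtract 4), so sub: x = 0.

Answer: x ∈ {0}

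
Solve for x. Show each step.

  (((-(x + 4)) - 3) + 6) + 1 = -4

Step 1. [(((-(x + 4)) - 3) + 6) + 1 = -4] subtract 1: x sits inside (… + 1) ⇒ sub: ((-(x + 4)) - 3) + 6 = -5.
Step 2. [((-(x + 4)) - 3) + 6 = -5] 6 comes off first (subtract 6) ⇒ sub: (-(x + 4)) - 3 = -11.
Step 3. [(-(x + 4)) - 3 = -11] the outer -3 inverts by adding 3. So sub: -(x + 4) = -8.
Step 4. [-(x + 4) = -8] LHS negated; negate both sides. So neg: x + 4 = 8.
Step 5. [x + 4 = 8] peel the +4: subtract 4 from each side ⇒ sub: x = 4.

Answer: x ∈ {4}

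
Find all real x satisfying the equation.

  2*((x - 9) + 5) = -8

Step 1. [2*((x - 9) + 5) = -8] 2·(inner) — divide through by 2, so div: (x - 9) + 5 = -4.
Step 2. [(x - 9) + 5 = -4] subtract 5: x sits inside (… + 5) ⇒ sub: x - 9 = -9.
Step 3. [x - 9 = -9] the outer -9 inverts by adding 9 ⇒ sub: x = 0.

Answer: x ∈ {0}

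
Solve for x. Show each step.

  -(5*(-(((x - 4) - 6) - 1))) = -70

Step 1. [-(5*(-(((x - 4) - 6) - 1))) = -70] LHS negated; negate both sides, so neg: 5*(-(((x - 4) - 6) - 1)) = 70.
Step 2. [5*(-(((x - 4) - 6) - 1)) = 70] leading coefficient 5: divide by 5 ⇒ div: -(((x - 4) - 6) - 1) = 14.
Step 3. [-(((x - 4) - 6) - 1) = 14] LHS negated; negate both sides. So neg: ((x - 4) - 6) - 1 = -14.
Step 4. [((x - 4) - 6) - 1 = -14] the outer -1 inverts by adding 1 ⇒ sub: (x - 4) - 6 = -13.
Step 5. [(x - 4) - 6 = -13] the outer -6 inverts by adding 6, so sub: x - 4 = -7.
Step 6. [x - 4 = -7] add 4: x sits inside (… - 4) ⇒ sub: x = -3.

Answer: x ∈ {-3}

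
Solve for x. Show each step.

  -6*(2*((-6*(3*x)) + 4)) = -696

Step 1. [-6*(2*((-6*(3*x)) + 4)) = -696] LHS = -6·(…); ÷-6 both sides, so div: 2*((-6*(3*x)) + 4) = 116.
Step 2. [2*((-6*(3*x)) + 4) = 116] 2·(inner) — divide through by 2. So div: (-6*(3*x)) + 4 = 58.
Step 3. [(-6*(3*x)) + 4 = 58] +4 is outermost — subtract 4 both sides, so sub: -6*(3*x) = 54.
Step 4. [-6*(3*x) = 54] leading coefficient -6: divide by -6. So div: 3*x = -9.
Step 5. [3*x = -9] divide by the outer 3, so div: x = -3.

Answer: x ∈ {-3}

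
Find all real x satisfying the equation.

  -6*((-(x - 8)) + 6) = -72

Step 1. [-6*((-(x - 8)) + 6) = -72] -6·(inner) — divide through by -6. So div: (-(x - 8)) + 6 = 12.
Step 2. [(-(x - 8)) + 6 = 12] 6 comes off first (subtract 6) ⇒ sub: -(x - 8) = 6.
Step 3. [-(x - 8) = 6] leading − — multiply by −1, so neg: x - 8 = -6.
Step 4. [x - 8 = -6] peel the -8: add 8 from each side ⇒ sub: x = 2.

Answer: x ∈ {2}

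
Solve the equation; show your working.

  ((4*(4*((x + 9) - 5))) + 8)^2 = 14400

Step 1. [((4*(4*((x + 9) - 5))) + 8)^2 = 14400] LHS squared, RHS 14400 ≥ 0: apply √ (±), so sqrt: (4*(4*((x + 9) - 5))) + 8 = 120 or -120.
Step 2. [(4*(4*((x + 9) - 5))) + 8 = 120 or -120] 4 divides every term; factor it out. So factor: (4*((x + 9) - 5)) + 2 = 30 or -30.
Step 3. [(4*((x + 9) - 5)) + 2 = 30 or -30] +2 is outermost — subtract 2 both sides. So sub: 4*((x + 9) - 5) = 28 or -32.
Step 4. [4*((x + 9) - 5) = 28 or -32] LHS = 4·(…); ÷4 both sides, so div: (x + 9) - 5 = 7 or -8.
Step 5. [(x + 9) - 5 = 7 or -8] -5 is outermost — add 5 both sides. So sub: x + 9 = 12 or -3.
Step 6. [x + 9 = 12 or -3] 9 comes off first (subtract 9). So sub: x = 3 or -12.

Answer: x ∈ {-12, 3}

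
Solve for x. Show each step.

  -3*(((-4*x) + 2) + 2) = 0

Step 1. [-3*(((-4*x) + 2) + 2) = 0] leading coefficient -3: divide by -3 ⇒ div: ((-4*x) + 2) + 2 = 0.
Step 2. [((-4*x) + 2) + 2 = 0] subtract 2: x sits inside (… + 2) ⇒ sub: (-4*x) + 2 = -2.
Step 3. [(-4*x) + 2 = -2] the outer +2 inverts by subtracting 2 ⇒ sub: -4*x = -4.
Step 4. [-4*x = -4] LHS = -4·(…); ÷-4 both sides, so div: x = 1.

Answer: x ∈ {1}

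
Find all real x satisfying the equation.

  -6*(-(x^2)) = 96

Step 1. [-6*(-(x^2)) = 96] divide by the outer -6. So div: -(x^2) = -16.
Step 2. [-(x^2) = -16] flip signs both sides. So neg: x^2 = 16.
Step 3. [x^2 = 16] √ both sides: 16 ≥ 0 gives two branches, so sqrt: x = 4 or -4.

Answer: x ∈ {-4, 4}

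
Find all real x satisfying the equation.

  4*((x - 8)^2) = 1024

Step 1. [4*((x - 8)^2) = 1024] 4 out front; divide by 4 ⇒ div: (x - 8)^2 = 256.
Step 2. [(x - 8)^2 = 256] LHS squared, RHS 256 ≥ 0: apply √ (±), so sqrt: x - 8 = 16 or -16.
Step 3. [x - 8 = 16 or -16] peel the -8: add 8 from each side, so sub: x = 24 or -8.

Answer: x ∈ {-8, 24}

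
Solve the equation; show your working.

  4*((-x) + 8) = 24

Step 1. [4*((-x) + 8) = 24] 4·(inner) — divide through by 4 ⇒ div: (-x) + 8 = 6.
Step 2. [(-x) + 8 = 6] subtract 8: x sits inside (… + 8) ⇒ sub: -x = -2.
Step 3. [-x = -2] flip signs both sides, so neg: x = 2.

Answer: x ∈ {2}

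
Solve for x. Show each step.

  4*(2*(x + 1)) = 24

Step 1. [4*(2*(x + 1)) = 24] leading coefficient 4: divide by 4 ⇒ div: 2*(x + 1) = 6.
Step 2. [2*(x + 1) = 6] divide by the outer 2 ⇒ div: x + 1 = 3.
Step 3. [x + 1 = 3] peel the +1: subtract 1 from each side. So sub: x = 2.

Answer: x ∈ {2}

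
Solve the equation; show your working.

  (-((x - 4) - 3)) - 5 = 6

Step 1. [(-((x - 4) - 3)) - 5 = 6] add 5: x sits inside (… - 5), so sub: -((x - 4) - 3) = 11.
Step 2. [-((x - 4) - 3) = 11] leading − — multiply by −1, so neg: (x - 4) - 3 = -11.
Step 3. [(x - 4) - 3 = -11] -3 is outermost — add 3 both sides ⇒ sub: x - 4 = -8.
Step 4. [x - 4 = -8] add 4: x sits inside (… - 4) ⇒ sub: x = -4.

Answer: x ∈ {-4}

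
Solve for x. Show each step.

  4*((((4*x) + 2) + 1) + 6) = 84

Step 1. [4*((((4*x) + 2) + 1) + 6) = 84] LHS = 4·(…); ÷4 both sides. So div: (((4*x) + 2) + 1) + 6 = 21.
Step 2. [(((4*x) + 2) + 1) + 6 = 21] +6 is outermost — subtract 6 both sides, so sub: ((4*x) + 2) + 1 = 15.
Step 3. [((4*x) + 2) + 1 = 15] +1 is outermost — subtract 1 both sides. So sub: (4*x) + 2 = 14.
Step 4. [(4*x) + 2 = 14] peel the +2: subtract 2 from each side, so sub: 4*x = 12.
Step 5. [4*x = 12] 4 out front; divide by 4, so div: x = 3.

Answer: x ∈ {3}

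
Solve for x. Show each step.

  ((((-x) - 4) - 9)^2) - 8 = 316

Step 1. [((((-x) - 4) - 9)^2) - 8 = 316] add 8: x sits inside (… - 8). So sub: (((-x) - 4) - 9)^2 = 324.
Step 2. [(((-x) - 4) - 9)^2 = 324] LHS squared, RHS 324 ≥ 0: apply √ (±) ⇒ sqrt: ((-x) - 4) - 9 = 18 or -18.
Step 3. [((-x) - 4) - 9 = 18 or -18] -9 is outermost — add 9 both sides. So sub: (-x) - 4 = 27 or -9.
Step 4. [(-x) - 4 = 27 or -9] peel the -4: add 4 from each side ⇒ sub: -x = 31 or -5.
Step 5. [-x = 31 or -5] leading − — multiply by −1, so neg: x = -31 or 5.

Answer: x ∈ {-31, 5}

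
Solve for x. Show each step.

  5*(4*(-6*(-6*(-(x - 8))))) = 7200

Step 1. [5*(4*(-6*(-6*(-(x - 8))))) = 7200] divide by the outer 5. So div: 4*(-6*(-6*(-(x - 8)))) = 1440.
Step 2. [4*(-6*(-6*(-(x - 8)))) = 1440] 4 out front; divide by 4 ⇒ div: -6*(-6*(-(x - 8))) = 360.
Step 3. [-6*(-6*(-(x - 8))) = 360] -6·(inner) — divide through by -6, so div: -6*(-(x - 8)) = -60.
Step 4. [-6*(-(x - 8)) = -60] -6·(inner) — divide through by -6 ⇒ div: -(x - 8) = 10.
Step 5. [-(x - 8) = 10] leading − — multiply by −1, so neg: x - 8 = -10.
Step 6. [x - 8 = -10] -8 is outermost — add 8 both sides, so sub: x = -2.

Answer: x ∈ {-2}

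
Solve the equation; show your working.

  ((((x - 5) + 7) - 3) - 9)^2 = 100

Step 1. [((((x - 5) + 7) - 3) - 9)^2 = 100] √ both sides: 100 ≥ 0 gives two branches ⇒ sqrt: (((x - 5) + 7) - 3) - 9 = 10 or -10.
Step 2. [(((x - 5) + 7) - 3) - 9 = 10 or -10] -9 is outermost — add 9 both sides, so sub: ((x - 5) + 7) - 3 = 19 or -1.
Step 3. [((x - 5) + 7) - 3 = 19 or -1] add 3: x sits inside (… - 3). So sub: (x - 5) + 7 = 22 or 2.
Step 4. [(x - 5) + 7 = 22 or 2] peel the +7: subtract 7 from each side, so sub: x - 5 = 15 or -5.
Step 5. [x - 5 = 15 or -5] add 5: x sits inside (… - 5). So sub: x = 20 or 0.

Answer: x ∈ {0, 20}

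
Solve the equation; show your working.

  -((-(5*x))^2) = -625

Step 1. [-((-(5*x))^2) = -625] LHS negated; negate both sides ⇒ neg: (-(5*x))^2 = 625.
Step 2. [(-(5*x))^2 = 625] LHS squared, RHS 625 ≥ 0: apply √ (±), so sqrt: -(5*x) = 25 or -25.
Step 3. [-(5*x) = 25 or -25] LHS negated; negate both sides ⇒ neg: 5*x = -25 or 25.
Step 4. [5*x = -25 or 25] LHS = 5·(…); ÷5 both sides ⇒ div: x = -5 or 5.

Answer: x ∈ {-5, 5}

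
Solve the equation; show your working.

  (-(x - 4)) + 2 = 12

Step 1. [(-(x - 4)) + 2 = 12] subtract 2: x sits inside (… + 2) ⇒ sub: -(x - 4) = 10.
Step 2. [-(x - 4) = 10] LHS negated; negate both sides, so neg: x - 4 = -10.
Step 3. [x - 4 = -10] 4 comes off first (add 4). So sub: x = -6.

Answer: x ∈ {-6}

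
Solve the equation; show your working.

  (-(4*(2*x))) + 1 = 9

Step 1. [(-(4*(2*x))) + 1 = 9] 1 comes off first (subtract 1). So sub: -(4*(2*x)) = 8.
Step 2. [-(4*(2*x)) = 8] leading − — multiply by −1, so neg: 4*(2*x) = -8.
Step 3. [4*(2*x) = -8] 4·(inner) — divide through by 4. So div: 2*x = -2.
Step 4. [2*x = -2] LHS = 2·(…); ÷2 both sides, so div: x = -1.

Answer: x ∈ {-1}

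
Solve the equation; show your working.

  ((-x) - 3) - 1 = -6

Step 1. [((-x) - 3) - 1 = -6] the outer -1 inverts by adding 1. So sub: (-x) - 3 = -5.
Step 2. [(-x) - 3 = -5] peel the -3: add 3 from each side. So sub: -x = -2.
Step 3. [-x = -2] flip signs both sides. So neg: x = 2.

Answer: x ∈ {2}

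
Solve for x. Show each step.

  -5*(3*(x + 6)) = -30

Step 1. [-5*(3*(x + 6)) = -30] -5 out front; divide by -5 ⇒ div: 3*(x + 6) = 6.
Step 2. [3*(x + 6) = 6] 3 out front; divide by 3, so div: x + 6 = 2.
Step 3. [x + 6 = 2] +6 is outermost — subtract 6 both sides, so sub: x = -4.

Answer: x ∈ {-4}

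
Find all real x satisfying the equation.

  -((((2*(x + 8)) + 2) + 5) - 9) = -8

Step 1. [-((((2*(x + 8)) + 2) + 5) - 9) = -8] flip signs both sides ⇒ neg: (((2*(x + 8)) + 2) + 5) - 9 = 8.
Step 2. [(((2*(x + 8)) + 2) + 5) - 9 = 8] -9 is outermost — add 9 both sides ⇒ sub: ((2*(x + 8)) + 2) + 5 = 17.
Step 3. [((2*(x + 8)) + 2) + 5 = 17] peel the +5: subtract 5 from each side ⇒ sub: (2*(x + 8)) + 2 = 12.
Step 4. [(2*(x + 8)) + 2 = 12] 2 divides every term; factor it out ⇒ factor: (x + 8) + 1 = 6.
Step 5. [(x + 8) + 1 = 6] peel the +1: subtract 1 from each side. So sub: x + 8 = 5.
Step 6. [x + 8 = 5] 8 comes off first (subtract 8) ⇒ sub: x = -3.

Answer: x ∈ {-3}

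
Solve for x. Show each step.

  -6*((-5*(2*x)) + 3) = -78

Step 1. [-6*((-5*(2*x)) + 3) = -78] -6 out front; divide by -6 ⇒ div: (-5*(2*x)) + 3 = 13.
Step 2. [(-5*(2*x)) + 3 = 13] +3 is outermost — subtract 3 both sides. So sub: -5*(2*x) = 10.
Step 3. [-5*(2*x) = 10] -5 out front; divide by -5. So div: 2*x = -2.
Step 4. [2*x = -2] LHS = 2·(…); ÷2 both sides. So div: x = -1.

Answer: x ∈ {-1}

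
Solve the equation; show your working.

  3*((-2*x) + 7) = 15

Step 1. [3*((-2*x) + 7) = 15] divide by the outer 3, so div: (-2*x) + 7 = 5.
Step 2. [(-2*x) + 7 = 5] 7 comes off first (subtract 7). So sub: -2*x = -2.
Step 3. [-2*x = -2] divide by the outer -2, so div: x = 1.

Answer: x ∈ {1}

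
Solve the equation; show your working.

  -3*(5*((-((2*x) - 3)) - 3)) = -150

Step 1. [-3*(5*((-((2*x) - 3)) - 3)) = -150] -3·(inner) — divide through by -3. So div: 5*((-((2*x) - 3)) - 3) = 50.
Step 2. [5*((-((2*x) - 3)) - 3) = 50] LHS = 5·(…); ÷5 both sides ⇒ div: (-((2*x) - 3)) - 3 = 10.
Step 3. [(-((2*x) - 3)) - 3 = 10] peel the -3: add 3 from each side. So sub: -((2*x) - 3) = 13.
Step 4. [-((2*x) - 3) = 13] leading − — multiply by −1, so neg: (2*x) - 3 = -13.
Step 5. [(2*x) - 3 = -13] 3 comes off first (add 3). So sub: 2*x = -10.
Step 6. [2*x = -10] 2·(inner) — divide through by 2, so div: x = -5.

Answer: x ∈ {-5}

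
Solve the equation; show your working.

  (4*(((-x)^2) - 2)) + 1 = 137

Step 1. [(4*(((-x)^2) - 2)) + 1 = 137] subtract 1: x sits inside (… + 1) ⇒ sub: 4*(((-x)^2) - 2) = 136.
Step 2. [4*(((-x)^2) - 2) = 136] 4 out front; divide by 4, so div: ((-x)^2) - 2 = 34.
Step 3. [((-x)^2) - 2 = 34] the outer -2 inverts by adding 2 ⇒ sub: (-x)^2 = 36.
Step 4. [(-x)^2 = 36] LHS squared, RHS 36 ≥ 0: apply √ (±), so sqrt: -x = 6 or -6.
Step 5. [-x = 6 or -6] LHS negated; negate both sides ⇒ neg: x = -6 or 6.

Answer: x ∈ {-6, 6}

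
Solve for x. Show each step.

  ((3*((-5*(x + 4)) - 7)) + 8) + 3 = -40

Step 1. [((3*((-5*(x + 4)) - 7)) + 8) + 3 = -40] subtract 3: x sits inside (… + 3). So sub: (3*((-5*(x + 4)) - 7)) + 8 = -43.
Step 2. [(3*((-5*(x + 4)) - 7)) + 8 = -43] +8 is outermost — subtract 8 both sides ⇒ sub: 3*((-5*(x + 4)) - 7) = -51.
Step 3. [3*((-5*(x + 4)) - 7) = -51] leading coefficient 3: divide by 3. So div: (-5*(x + 4)) - 7 = -17.
Step 4. [(-5*(x + 4)) - 7 = -17] 7 comes off first (add 7) ⇒ sub: -5*(x + 4) = -10.
Step 5. [-5*(x + 4) = -10] -5·(inner) — divide through by -5, so div: x + 4 = 2.
Step 6. [x + 4 = 2] 4 comes off first (subtract 4), so sub: x = -2.

Answer: x ∈ {-2}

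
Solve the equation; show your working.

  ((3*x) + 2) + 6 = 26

Step 1. [((3*x) + 2) + 6 = 26] peel the +6: subtract 6 from each side ⇒ sub: (3*x) + 2 = 20.
Step 2. [(3*x) + 2 = 20] +2 is outermost — subtract 2 both sides ⇒ sub: 3*x = 18.
Step 3. [3*x = 18] LHS = 3·(…); ÷3 both sides. So div: x = 6.

Answer: x ∈ {6}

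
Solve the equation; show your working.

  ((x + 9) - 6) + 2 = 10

Step 1. [((x + 9) - 6) + 2 = 10] peel the +2: subtract 2 from each side, so sub: (x + 9) - 6 = 8.
Step 2. [(x + 9) - 6 = 8] peel the -6: add 6 from each side. So sub: x + 9 = 14.
Step 3. [x + 9 = 14] the outer +9 inverts by subtracting 9, so sub: x = 5.

Answer: x ∈ {5}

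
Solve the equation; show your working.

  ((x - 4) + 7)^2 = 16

Step 1. [((x - 4) + 7)^2 = 16] LHS squared, RHS 16 ≥ 0: apply √ (±) ⇒ sqrt: (x - 4) + 7 = 4 or -4.
Step 2. [(x - 4) + 7 = 4 or -4] 7 comes off first (subtract 7), so sub: x - 4 = -3 or -11.
Step 3. [x - 4 = -3 or -11] -4 is outermost — add 4 both sides ⇒ sub: x = 1 or -7.

Answer: x ∈ {-7, 1}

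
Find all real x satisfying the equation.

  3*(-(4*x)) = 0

Step 1. [3*(-(4*x)) = 0] leading coefficient 3: divide by 3, so div: -(4*x) = 0.
Step 2. [-(4*x) = 0] flip signs both sides. So neg: 4*x = 0.
Step 3. [4*x = 0] 4 out front; divide by 4 ⇒ div: x = 0.

Answer: x ∈ {0}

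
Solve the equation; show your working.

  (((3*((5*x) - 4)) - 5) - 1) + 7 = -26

Step 1. [(((3*((5*x) - 4)) - 5) - 1) + 7 = -26] peel the +7: subtract 7 from each side. So sub: ((3*((5*x) - 4)) - 5) - 1 = -33.
Step 2. [((3*((5*x) - 4)) - 5) - 1 = -33] -1 is outermost — add 1 both sides ⇒ sub: (3*((5*x) - 4)) - 5 = -32.
Step 3. [(3*((5*x) - 4)) - 5 = -32] -5 is outermost — add 5 both sides. So sub: 3*((5*x) - 4) = -27.
Step 4. [3*((5*x) - 4) = -27] divide by the outer 3. So div: (5*x) - 4 = -9.
Step 5. [(5*x) - 4 = -9] the outer -4 inverts by adding 4, so sub: 5*x = -5.
Step 6. [5*x = -5] 5 out front; divide by 5 ⇒ div: x = -1.

Answer: x ∈ {-1}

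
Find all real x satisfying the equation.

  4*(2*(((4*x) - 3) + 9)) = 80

Step 1. [4*(2*(((4*x) - 3) + 9)) = 80] 4 out front; divide by 4, so div: 2*(((4*x) - 3) + 9) = 20.
Step 2. [2*(((4*x) - 3) + 9) = 20] 2·(inner) — divide through by 2. So div: ((4*x) - 3) + 9 = 10.
Step 3. [((4*x) - 3) + 9 = 10] the outer +9 inverts by subtracting 9 ⇒ sub: (4*x) - 3 = 1.
Step 4. [(4*x) - 3 = 1] 3 comes off first (add 3), so sub: 4*x = 4.
Step 5. [4*x = 4] divide by the outer 4, so div: x = 1.

Answer: x ∈ {1}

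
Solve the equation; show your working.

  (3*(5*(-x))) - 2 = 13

Step 1. [(3*(5*(-x))) - 2 = 13] peel the -2: add 2 from each side. So sub: 3*(5*(-x)) = 15.
Step 2. [3*(5*(-x)) = 15] LHS = 3·(…); ÷3 both sides ⇒ div: 5*(-x) = 5.
Step 3. [5*(-x) = 5] LHS = 5·(…); ÷5 both sides ⇒ div: -x = 1.
Step 4. [-x = 1] flip signs both sides. So neg: x = -1.

Answer: x ∈ {-1}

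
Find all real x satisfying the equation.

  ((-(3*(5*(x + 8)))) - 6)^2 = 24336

Step 1. [((-(3*(5*(x + 8)))) - 6)^2 = 24336] √ both sides: 24336 ≥ 0 gives two branches, so sqrt: (-(3*(5*(x + 8)))) - 6 = 156 or -156.
Step 2. [(-(3*(5*(x + 8)))) - 6 = 156 or -156] the outer -6 inverts by adding 6. So sub: -(3*(5*(x + 8))) = 162 or -150.
Step 3. [-(3*(5*(x + 8))) = 162 or -150] LHS negated; negate both sides. So neg: 3*(5*(x + 8)) = -162 or 150.
Step 4. [3*(5*(x + 8)) = -162 or 150] 3·(inner) — divide through by 3. So div: 5*(x + 8) = -54 or 50.
Step 5. [5*(x + 8) = -54 or 50] divide by the outer 5, so div: x + 8 = -54/5 or 10.
Step 6. [x + 8 = -54/5 or 10] the outer +8 inverts by subtracting 8 ⇒ sub: x = -94/5 or 2.

Answer: x ∈ {-94/5, 2}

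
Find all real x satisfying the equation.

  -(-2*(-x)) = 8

Step 1. [-(-2*(-x)) = 8] leading − — multiply by −1. So neg: -2*(-x) = -8.
Step 2. [-2*(-x) = -8] LHS = -2·(…); ÷-2 both sides. So div: -x = 4.
Step 3. [-x = 4] leading − — multiply by −1 ⇒ neg: x = -4.

Answer: x ∈ {-4}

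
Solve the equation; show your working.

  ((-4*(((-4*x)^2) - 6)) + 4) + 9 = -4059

Step 1. [((-4*(((-4*x)^2) - 6)) + 4) + 9 = -4059] +9 is outermost — subtract 9 both sides. So sub: (-4*(((-4*x)^2) - 6)) + 4 = -4068.
Step 2. [(-4*(((-4*x)^2) - 6)) + 4 = -4068] common factor -4 (LHS and -4068) — divide through ⇒ factor: (((-4*x)^2) - 6) - 1 = 1017.
Step 3. [(((-4*x)^2) - 6) - 1 = 1017] 1 comes off first (add 1). So sub: ((-4*x)^2) - 6 = 1018.
Step 4. [((-4*x)^2) - 6 = 1018] add 6: x sits inside (… - 6) ⇒ sub: (-4*x)^2 = 1024.
Step 5. [(-4*x)^2 = 1024] √ both sides: 1024 ≥ 0 gives two branches ⇒ sqrt: -4*x = 32 or -32.
Step 6. [-4*x = 32 or -32] LHS = -4·(…); ÷-4 both sides ⇒ div: x = -8 or 8.

Answer: x ∈ {-8, 8}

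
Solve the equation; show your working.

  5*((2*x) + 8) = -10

Step 1. [5*((2*x) + 8) = -10] 5·(inner) — divide through by 5. So div: (2*x) + 8 = -2.
Step 2. [(2*x) + 8 = -2] subtract 8: x sits inside (… + 8), so sub: 2*x = -10.
Step 3. [2*x = -10] 2·(inner) — divide through by 2 ⇒ div: x = -5.

Answer: x ∈ {-5}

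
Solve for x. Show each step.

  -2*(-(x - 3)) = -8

Step 1. [-2*(-(x - 3)) = -8] divide by the outer -2 ⇒ div: -(x - 3) = 4.
Step 2. [-(x - 3) = 4] leading − — multiply by −1. So neg: x - 3 = -4.
Step 3. [x - 3 = -4] peel the -3: add 3 from each side, so sub: x = -1.

Answer: x ∈ {-1}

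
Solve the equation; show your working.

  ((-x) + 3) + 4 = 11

Step 1. [((-x) + 3) + 4 = 11] +4 is outermost — subtract 4 both sides ⇒ sub: (-x) + 3 = 7.
Step 2. [(-x) + 3 = 7] subtract 3: x sits inside (… + 3), so sub: -x = 4.
Step 3. [-x = 4] leading − — multiply by −1. So neg: x = -4.

Answer: x ∈ {-4}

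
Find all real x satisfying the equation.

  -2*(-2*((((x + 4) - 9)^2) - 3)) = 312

Step 1. [-2*(-2*((((x + 4) - 9)^2) - 3)) = 312] leading coefficient -2: divide by -2. So div: -2*((((x + 4) - 9)^2) - 3) = -156.
Step 2. [-2*((((x + 4) - 9)^2) - 3) = -156] -2 out front; divide by -2. So div: (((x + 4) - 9)^2) - 3 = 78.
Step 3. [(((x + 4) - 9)^2) - 3 = 78] peel the -3: add 3 from each side. So sub: ((x + 4) - 9)^2 = 81.
Step 4. [((x + 4) - 9)^2 = 81] √ both sides: 81 ≥ 0 gives two branches, so sqrt: (x + 4) - 9 = 9 or -9.
Step 5. [(x + 4) - 9 = 9 or -9] -9 is outermost — add 9 both sides. So sub: x + 4 = 18 or 0.
Step 6. [x + 4 = 18 or 0] subtract 4: x sits inside (… + 4). So sub: x = 14 or -4.

Answer: x ∈ {-4, 14}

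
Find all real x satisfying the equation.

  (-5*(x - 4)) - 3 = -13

Step 1. [(-5*(x - 4)) - 3 = -13] peel the -3: add 3 from each side. So sub: -5*(x - 4) = -10.
Step 2. [-5*(x - 4) = -10] -5·(inner) — divide through by -5 ⇒ div: x - 4 = 2.
Step 3. [x - 4 = 2] peel the -4: add 4 from each side, so sub: x = 6.

Answer: x ∈ {6}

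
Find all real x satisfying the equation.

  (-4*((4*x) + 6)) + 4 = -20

Step 1. [(-4*((4*x) + 6)) + 4 = -20] common factor -4 (LHS and -20) — divide through. So factor: ((4*x) + 6) - 1 = 5.
Step 2. [((4*x) + 6) - 1 = 5] 1 comes off first (add 1), so sub: (4*x) + 6 = 6.
Step 3. [(4*x) + 6 = 6] 6 comes off first (subtract 6). So sub: 4*x = 0.
Step 4. [4*x = 0] 4 out front; divide by 4, so div: x = 0.

Answer: x ∈ {0}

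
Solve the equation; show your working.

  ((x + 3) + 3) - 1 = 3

Step 1. [((x + 3) + 3) - 1 = 3] -1 is outermost — add 1 both sides ⇒ sub: (x + 3) + 3 = 4.
Step 2. [(x + 3) + 3 = 4] 3 comes off first (subtract 3) ⇒ sub: x + 3 = 1.
Step 3. [x + 3 = 1] subtract 3: x sits inside (… + 3). So sub: x = -2.

Answer: x ∈ {-2}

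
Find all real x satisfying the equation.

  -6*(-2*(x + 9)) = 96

Step 1. [-6*(-2*(x + 9)) = 96] -6 out front; divide by -6 ⇒ div: -2*(x + 9) = -16.
Step 2. [-2*(x + 9) = -16] leading coefficient -2: divide by -2 ⇒ div: x + 9 = 8.
Step 3. [x + 9 = 8] the outer +9 inverts by subtracting 9. So sub: x = -1.

Answer: x ∈ {-1}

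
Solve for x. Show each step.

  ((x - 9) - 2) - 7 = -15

Step 1. [((x - 9) - 2) - 7 = -15] -7 is outermost — add 7 both sides, so sub: (x - 9) - 2 = -8.
Step 2. [(x - 9) - 2 = -8] -2 is outermost — add 2 both sides. So sub: x - 9 = -6.
Step 3. [x - 9 = -6] add 9: x sits inside (… - 9) ⇒ sub: x = 3.

Answer: x ∈ {3}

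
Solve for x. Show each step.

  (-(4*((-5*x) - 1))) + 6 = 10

Step 1. [(-(4*((-5*x) - 1))) + 6 = 10] +6 is outermost — subtract 6 both sides. So sub: -(4*((-5*x) - 1)) = 4.
Step 2. [-(4*((-5*x) - 1)) = 4] leading − — multiply by −1 ⇒ neg: 4*((-5*x) - 1) = -4.
Step 3. [4*((-5*x) - 1) = -4] LHS = 4·(…); ÷4 both sides ⇒ div: (-5*x) - 1 = -1.
Step 4. [(-5*x) - 1 = -1] the outer -1 inverts by adding 1 ⇒ sub: -5*x = 0.
Step 5. [-5*x = 0] leading coefficient -5: divide by -5, so div: x = 0.

Answer: x ∈ {0}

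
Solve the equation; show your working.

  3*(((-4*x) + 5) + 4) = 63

Step 1. [3*(((-4*x) + 5) + 4) = 63] 3·(inner) — divide through by 3, so div: ((-4*x) + 5) + 4 = 21.
Step 2. [((-4*x) + 5) + 4 = 21] peel the +4: subtract 4 from each side ⇒ sub: (-4*x) + 5 = 17.
Step 3. [(-4*x) + 5 = 17] subtract 5: x sits inside (… + 5). So sub: -4*x = 12.
Step 4. [-4*x = 12] -4 out front; divide by -4 ⇒ div: x = -3.

Answer: x ∈ {-3}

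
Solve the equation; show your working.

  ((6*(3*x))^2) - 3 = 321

Step 1. [((6*(3*x))^2) - 3 = 321] -3 is outermost — add 3 both sides, so sub: (6*(3*x))^2 = 324.
Step 2. [(6*(3*x))^2 = 324] √ both sides: 324 ≥ 0 gives two branches. So sqrt: 6*(3*x) = 18 or -18.
Step 3. [6*(3*x) = 18 or -18] divide by the outer 6. So div: 3*x = 3 or -3.
Step 4. [3*x = 3 or -3] 3 out front; divide by 3. So div: x = 1 or -1.

Answer: x ∈ {-1, 1}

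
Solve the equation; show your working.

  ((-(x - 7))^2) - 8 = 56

Step 1. [((-(x - 7))^2) - 8 = 56] peel the -8: add 8 from each side, so sub: (-(x - 7))^2 = 64.
Step 2. [(-(x - 7))^2 = 64] √ both sides: 64 ≥ 0 gives two branches. So sqrt: -(x - 7) = 8 or -8.
Step 3. [-(x - 7) = 8 or -8] LHS negated; negate both sides, so neg: x - 7 = -8 or 8.
Step 4. [x - 7 = -8 or 8] add 7: x sits inside (… - 7), so sub: x = -1 or 15.

Answer: x ∈ {-1, 15}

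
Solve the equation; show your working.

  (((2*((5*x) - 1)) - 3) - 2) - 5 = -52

Step 1. [(((2*((5*x) - 1)) - 3) - 2) - 5 = -52] the outer -5 inverts by adding 5 ⇒ sub: ((2*((5*x) - 1)) - 3) - 2 = -47.
Step 2. [((2*((5*x) - 1)) - 3) - 2 = -47] 2 comes off first (add 2). So sub: (2*((5*x) - 1)) - 3 = -45.
Step 3. [(2*((5*x) - 1)) - 3 = -45] -3 is outermost — add 3 both sides, so sub: 2*((5*x) - 1) = -42.
Step 4. [2*((5*x) - 1) = -42] divide by the outer 2 ⇒ div: (5*x) - 1 = -21.
Step 5. [(5*x) - 1 = -21] the outer -1 inverts by adding 1. So sub: 5*x = -20.
Step 6. [5*x = -20] divide by the outer 5 ⇒ div: x = -4.

Answer: x ∈ {-4}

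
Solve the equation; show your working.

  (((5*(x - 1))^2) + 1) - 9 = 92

Step 1. [(((5*(x - 1))^2) + 1) - 9 = 92] peel the -9: add 9 from each side. So sub: ((5*(x - 1))^2) + 1 = 101.
Step 2. [((5*(x - 1))^2) + 1 = 101] subtract 1: x sits inside (… + 1) ⇒ sub: (5*(x - 1))^2 = 100.
Step 3. [(5*(x - 1))^2 = 100] √ both sides: 100 ≥ 0 gives two branches, so sqrt: 5*(x - 1) = 10 or -10.
Step 4. [5*(x - 1) = 10 or -10] leading coefficient 5: divide by 5 ⇒ div: x - 1 = 2 or -2.
Step 5. [x - 1 = 2 or -2] -1 is outermost — add 1 both sides ⇒ sub: x = 3 or -1.

Answer: x ∈ {-1, 3}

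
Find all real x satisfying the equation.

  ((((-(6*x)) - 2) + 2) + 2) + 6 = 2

Step 1. [((((-(6*x)) - 2) + 2) + 2) + 6 = 2] +6 is outermost — subtract 6 both sides. So sub: (((-(6*x)) - 2) + 2) + 2 = -4.
Step 2. [(((-(6*x)) - 2) + 2) + 2 = -4] +2 is outermost — subtract 2 both sides ⇒ sub: ((-(6*x)) - 2) + 2 = -6.
Step 3. [((-(6*x)) - 2) + 2 = -6] subtract 2: x sits inside (… + 2) ⇒ sub: (-(6*x)) - 2 = -8.
Step 4. [(-(6*x)) - 2 = -8] peel the -2: add 2 from each side ⇒ sub: -(6*x) = -6.
Step 5. [-(6*x) = -6] flip signs both sides, so neg: 6*x = 6.
Step 6. [6*x = 6] leading coefficient 6: divide by 6, so div: x = 1.

Answer: x ∈ {1}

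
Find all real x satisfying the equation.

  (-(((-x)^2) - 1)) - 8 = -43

Step 1. [(-(((-x)^2) - 1)) - 8 = -43] -8 is outermost — add 8 both sides. So sub: -(((-x)^2) - 1) = -35.
Step 2. [-(((-x)^2) - 1) = -35] leading − — multiply by −1, so neg: ((-x)^2) - 1 = 35.
Step 3. [((-x)^2) - 1 = 35] -1 is outermost — add 1 both sides ⇒ sub: (-x)^2 = 36.
Step 4. [(-x)^2 = 36] LHS squared, RHS 36 ≥ 0: apply √ (±). So sqrt: -x = 6 or -6.
Step 5. [-x = 6 or -6] LHS negated; negate both sides. So neg: x = -6 or 6.

Answer: x ∈ {-6, 6}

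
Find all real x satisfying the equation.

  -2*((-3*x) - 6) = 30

Step 1. [-2*((-3*x) - 6) = 30] -2 out front; divide by -2. So div: (-3*x) - 6 = -15.
Step 2. [(-3*x) - 6 = -15] 6 comes off first (add 6), so sub: -3*x = -9.
Step 3. [-3*x = -9] divide by the outer -3, so div: x = 3.

Answer: x ∈ {3}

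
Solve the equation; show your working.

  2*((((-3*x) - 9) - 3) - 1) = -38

Step 1. [2*((((-3*x) - 9) - 3) - 1) = -38] 2·(inner) — divide through by 2. So div: (((-3*x) - 9) - 3) - 1 = -19.
Step 2. [(((-3*x) - 9) - 3) - 1 = -19] the outer -1 inverts by adding 1 ⇒ sub: ((-3*x) - 9) - 3 = -18.
Step 3. [((-3*x) - 9) - 3 = -18] add 3: x sits inside (… - 3). So sub: (-3*x) - 9 = -15.
Step 4. [(-3*x) - 9 = -15] the outer -9 inverts by adding 9, so sub: -3*x = -6.
Step 5. [-3*x = -6] -3·(inner) — divide through by -3, so div: x = 2.

Answer: x ∈ {2}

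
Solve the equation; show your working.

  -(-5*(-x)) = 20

Step 1. [-(-5*(-x)) = 20] leading − — multiply by −1. So neg: -5*(-x) = -20.
Step 2. [-5*(-x) = -20] divide by the outer -5 ⇒ div: -x = 4.
Step 3. [-x = 4] leading − — multiply by −1 ⇒ neg: x = -4.

Answer: x ∈ {-4}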